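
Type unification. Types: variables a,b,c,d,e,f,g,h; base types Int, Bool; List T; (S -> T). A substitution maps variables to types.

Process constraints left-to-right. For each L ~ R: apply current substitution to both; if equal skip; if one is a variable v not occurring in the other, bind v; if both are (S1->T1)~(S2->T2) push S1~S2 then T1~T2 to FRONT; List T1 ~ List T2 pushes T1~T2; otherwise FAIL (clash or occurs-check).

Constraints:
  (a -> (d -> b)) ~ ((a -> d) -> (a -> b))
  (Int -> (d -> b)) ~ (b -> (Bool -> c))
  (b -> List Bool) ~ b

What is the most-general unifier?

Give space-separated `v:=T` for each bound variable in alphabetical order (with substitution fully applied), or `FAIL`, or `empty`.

step 1: unify (a -> (d -> b)) ~ ((a -> d) -> (a -> b))  [subst: {-} | 2 pending]
  -> decompose arrow: push a~(a -> d), (d -> b)~(a -> b)
step 2: unify a ~ (a -> d)  [subst: {-} | 3 pending]
  occurs-check fail: a in (a -> d)

Answer: FAIL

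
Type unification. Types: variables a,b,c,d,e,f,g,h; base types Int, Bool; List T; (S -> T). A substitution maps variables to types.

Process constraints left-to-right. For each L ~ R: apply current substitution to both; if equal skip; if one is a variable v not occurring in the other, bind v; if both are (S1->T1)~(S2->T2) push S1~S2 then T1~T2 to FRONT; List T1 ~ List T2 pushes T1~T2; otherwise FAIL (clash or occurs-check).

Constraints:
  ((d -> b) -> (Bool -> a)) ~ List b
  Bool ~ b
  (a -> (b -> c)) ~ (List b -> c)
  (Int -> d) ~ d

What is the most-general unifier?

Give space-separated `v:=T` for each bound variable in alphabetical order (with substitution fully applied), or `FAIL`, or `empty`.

step 1: unify ((d -> b) -> (Bool -> a)) ~ List b  [subst: {-} | 3 pending]
  clash: ((d -> b) -> (Bool -> a)) vs List b

Answer: FAIL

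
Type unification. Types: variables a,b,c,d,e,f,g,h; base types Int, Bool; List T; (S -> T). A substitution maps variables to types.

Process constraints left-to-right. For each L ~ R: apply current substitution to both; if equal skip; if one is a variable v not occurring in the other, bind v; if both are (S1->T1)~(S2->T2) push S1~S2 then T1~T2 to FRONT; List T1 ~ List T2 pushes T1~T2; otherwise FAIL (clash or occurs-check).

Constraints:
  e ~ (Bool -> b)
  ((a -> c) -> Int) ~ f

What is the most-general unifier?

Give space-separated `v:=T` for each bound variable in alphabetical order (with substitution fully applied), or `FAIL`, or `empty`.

Answer: e:=(Bool -> b) f:=((a -> c) -> Int)

Derivation:
step 1: unify e ~ (Bool -> b)  [subst: {-} | 1 pending]
  bind e := (Bool -> b)
step 2: unify ((a -> c) -> Int) ~ f  [subst: {e:=(Bool -> b)} | 0 pending]
  bind f := ((a -> c) -> Int)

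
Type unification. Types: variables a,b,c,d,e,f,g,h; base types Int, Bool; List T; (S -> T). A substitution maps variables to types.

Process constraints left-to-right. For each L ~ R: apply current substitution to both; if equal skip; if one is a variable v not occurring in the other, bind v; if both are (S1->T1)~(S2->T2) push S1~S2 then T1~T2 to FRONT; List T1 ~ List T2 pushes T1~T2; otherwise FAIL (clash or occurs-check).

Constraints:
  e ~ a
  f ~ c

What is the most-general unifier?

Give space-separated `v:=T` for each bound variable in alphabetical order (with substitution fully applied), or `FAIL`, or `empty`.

Answer: e:=a f:=c

Derivation:
step 1: unify e ~ a  [subst: {-} | 1 pending]
  bind e := a
step 2: unify f ~ c  [subst: {e:=a} | 0 pending]
  bind f := c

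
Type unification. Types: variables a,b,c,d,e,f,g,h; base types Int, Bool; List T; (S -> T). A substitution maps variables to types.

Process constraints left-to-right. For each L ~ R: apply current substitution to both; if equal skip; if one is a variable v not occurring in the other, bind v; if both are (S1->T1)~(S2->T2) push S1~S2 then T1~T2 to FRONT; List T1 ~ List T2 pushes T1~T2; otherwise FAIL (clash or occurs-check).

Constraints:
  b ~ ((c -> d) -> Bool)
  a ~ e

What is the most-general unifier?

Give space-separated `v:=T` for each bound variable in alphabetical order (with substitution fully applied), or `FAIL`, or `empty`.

step 1: unify b ~ ((c -> d) -> Bool)  [subst: {-} | 1 pending]
  bind b := ((c -> d) -> Bool)
step 2: unify a ~ e  [subst: {b:=((c -> d) -> Bool)} | 0 pending]
  bind a := e

Answer: a:=e b:=((c -> d) -> Bool)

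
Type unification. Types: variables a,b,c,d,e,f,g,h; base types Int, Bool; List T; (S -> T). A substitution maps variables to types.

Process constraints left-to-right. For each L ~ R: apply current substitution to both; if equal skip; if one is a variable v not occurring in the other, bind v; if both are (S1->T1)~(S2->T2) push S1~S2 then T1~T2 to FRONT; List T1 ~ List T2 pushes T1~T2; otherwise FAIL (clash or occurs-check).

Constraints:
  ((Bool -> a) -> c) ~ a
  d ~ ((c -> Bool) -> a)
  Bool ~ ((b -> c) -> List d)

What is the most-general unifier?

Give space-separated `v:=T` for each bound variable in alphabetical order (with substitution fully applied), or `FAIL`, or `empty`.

Answer: FAIL

Derivation:
step 1: unify ((Bool -> a) -> c) ~ a  [subst: {-} | 2 pending]
  occurs-check fail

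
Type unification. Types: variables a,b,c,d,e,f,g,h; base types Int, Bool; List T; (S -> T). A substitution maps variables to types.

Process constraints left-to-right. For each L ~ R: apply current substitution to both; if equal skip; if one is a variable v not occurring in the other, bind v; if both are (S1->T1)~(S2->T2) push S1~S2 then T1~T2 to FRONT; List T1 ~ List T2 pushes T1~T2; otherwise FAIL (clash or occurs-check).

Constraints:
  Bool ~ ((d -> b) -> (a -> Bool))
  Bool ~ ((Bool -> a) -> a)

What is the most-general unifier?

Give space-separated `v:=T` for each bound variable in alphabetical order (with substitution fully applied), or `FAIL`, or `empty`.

step 1: unify Bool ~ ((d -> b) -> (a -> Bool))  [subst: {-} | 1 pending]
  clash: Bool vs ((d -> b) -> (a -> Bool))

Answer: FAIL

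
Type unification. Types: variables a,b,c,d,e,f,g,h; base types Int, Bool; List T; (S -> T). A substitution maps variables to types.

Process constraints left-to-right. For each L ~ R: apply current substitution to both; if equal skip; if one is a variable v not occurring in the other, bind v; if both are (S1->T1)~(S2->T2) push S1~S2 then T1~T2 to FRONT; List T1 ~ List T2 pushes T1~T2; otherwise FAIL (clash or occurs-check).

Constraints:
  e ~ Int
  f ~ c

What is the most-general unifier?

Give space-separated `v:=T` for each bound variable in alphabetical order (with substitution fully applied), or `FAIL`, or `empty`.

step 1: unify e ~ Int  [subst: {-} | 1 pending]
  bind e := Int
step 2: unify f ~ c  [subst: {e:=Int} | 0 pending]
  bind f := c

Answer: e:=Int f:=c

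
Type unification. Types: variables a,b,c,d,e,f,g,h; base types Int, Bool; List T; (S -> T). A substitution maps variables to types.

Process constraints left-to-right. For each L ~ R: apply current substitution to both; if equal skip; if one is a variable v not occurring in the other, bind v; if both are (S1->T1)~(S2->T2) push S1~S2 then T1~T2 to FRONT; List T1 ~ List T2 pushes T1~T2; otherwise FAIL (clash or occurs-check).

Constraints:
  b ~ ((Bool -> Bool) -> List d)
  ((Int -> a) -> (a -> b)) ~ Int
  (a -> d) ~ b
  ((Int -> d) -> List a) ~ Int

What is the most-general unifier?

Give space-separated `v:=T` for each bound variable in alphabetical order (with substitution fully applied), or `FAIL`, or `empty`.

step 1: unify b ~ ((Bool -> Bool) -> List d)  [subst: {-} | 3 pending]
  bind b := ((Bool -> Bool) -> List d)
step 2: unify ((Int -> a) -> (a -> ((Bool -> Bool) -> List d))) ~ Int  [subst: {b:=((Bool -> Bool) -> List d)} | 2 pending]
  clash: ((Int -> a) -> (a -> ((Bool -> Bool) -> List d))) vs Int

Answer: FAIL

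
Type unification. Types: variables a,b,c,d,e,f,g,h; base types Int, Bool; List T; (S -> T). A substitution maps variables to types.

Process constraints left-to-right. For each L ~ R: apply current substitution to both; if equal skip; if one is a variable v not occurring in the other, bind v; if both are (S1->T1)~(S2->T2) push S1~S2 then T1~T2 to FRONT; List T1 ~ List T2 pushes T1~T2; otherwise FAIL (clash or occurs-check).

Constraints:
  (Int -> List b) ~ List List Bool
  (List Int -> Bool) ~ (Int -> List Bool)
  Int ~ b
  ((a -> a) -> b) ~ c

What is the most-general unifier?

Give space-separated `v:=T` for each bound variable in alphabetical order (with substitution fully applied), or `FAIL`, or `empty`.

Answer: FAIL

Derivation:
step 1: unify (Int -> List b) ~ List List Bool  [subst: {-} | 3 pending]
  clash: (Int -> List b) vs List List Bool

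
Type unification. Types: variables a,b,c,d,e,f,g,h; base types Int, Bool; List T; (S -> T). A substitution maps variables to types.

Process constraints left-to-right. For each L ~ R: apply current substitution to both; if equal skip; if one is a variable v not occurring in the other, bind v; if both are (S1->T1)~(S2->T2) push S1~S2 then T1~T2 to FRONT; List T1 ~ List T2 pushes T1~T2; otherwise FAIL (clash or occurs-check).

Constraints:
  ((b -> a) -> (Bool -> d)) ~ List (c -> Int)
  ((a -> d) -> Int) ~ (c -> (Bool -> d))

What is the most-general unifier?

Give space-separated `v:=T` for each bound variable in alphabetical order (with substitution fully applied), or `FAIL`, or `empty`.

Answer: FAIL

Derivation:
step 1: unify ((b -> a) -> (Bool -> d)) ~ List (c -> Int)  [subst: {-} | 1 pending]
  clash: ((b -> a) -> (Bool -> d)) vs List (c -> Int)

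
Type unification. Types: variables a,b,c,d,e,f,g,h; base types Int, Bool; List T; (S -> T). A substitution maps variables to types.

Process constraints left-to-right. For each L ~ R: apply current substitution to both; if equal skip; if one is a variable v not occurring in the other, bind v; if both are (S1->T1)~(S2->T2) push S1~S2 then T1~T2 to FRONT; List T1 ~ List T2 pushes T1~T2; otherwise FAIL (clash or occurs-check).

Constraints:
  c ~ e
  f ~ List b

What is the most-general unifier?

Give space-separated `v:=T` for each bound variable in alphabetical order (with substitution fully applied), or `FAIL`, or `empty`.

Answer: c:=e f:=List b

Derivation:
step 1: unify c ~ e  [subst: {-} | 1 pending]
  bind c := e
step 2: unify f ~ List b  [subst: {c:=e} | 0 pending]
  bind f := List b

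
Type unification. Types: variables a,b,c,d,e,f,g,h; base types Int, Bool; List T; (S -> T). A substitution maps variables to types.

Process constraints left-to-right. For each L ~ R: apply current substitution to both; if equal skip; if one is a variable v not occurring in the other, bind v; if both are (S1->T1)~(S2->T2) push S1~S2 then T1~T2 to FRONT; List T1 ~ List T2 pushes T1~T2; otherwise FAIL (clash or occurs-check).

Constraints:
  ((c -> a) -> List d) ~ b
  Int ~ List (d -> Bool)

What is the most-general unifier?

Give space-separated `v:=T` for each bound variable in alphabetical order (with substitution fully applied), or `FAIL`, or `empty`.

Answer: FAIL

Derivation:
step 1: unify ((c -> a) -> List d) ~ b  [subst: {-} | 1 pending]
  bind b := ((c -> a) -> List d)
step 2: unify Int ~ List (d -> Bool)  [subst: {b:=((c -> a) -> List d)} | 0 pending]
  clash: Int vs List (d -> Bool)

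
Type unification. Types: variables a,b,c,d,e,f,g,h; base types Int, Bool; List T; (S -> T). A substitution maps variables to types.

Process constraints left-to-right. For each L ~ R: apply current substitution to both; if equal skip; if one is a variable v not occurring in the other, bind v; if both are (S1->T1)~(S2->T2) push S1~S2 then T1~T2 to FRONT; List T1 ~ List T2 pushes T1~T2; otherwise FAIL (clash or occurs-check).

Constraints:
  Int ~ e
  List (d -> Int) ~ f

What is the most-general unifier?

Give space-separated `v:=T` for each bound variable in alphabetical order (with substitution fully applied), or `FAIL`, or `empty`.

step 1: unify Int ~ e  [subst: {-} | 1 pending]
  bind e := Int
step 2: unify List (d -> Int) ~ f  [subst: {e:=Int} | 0 pending]
  bind f := List (d -> Int)

Answer: e:=Int f:=List (d -> Int)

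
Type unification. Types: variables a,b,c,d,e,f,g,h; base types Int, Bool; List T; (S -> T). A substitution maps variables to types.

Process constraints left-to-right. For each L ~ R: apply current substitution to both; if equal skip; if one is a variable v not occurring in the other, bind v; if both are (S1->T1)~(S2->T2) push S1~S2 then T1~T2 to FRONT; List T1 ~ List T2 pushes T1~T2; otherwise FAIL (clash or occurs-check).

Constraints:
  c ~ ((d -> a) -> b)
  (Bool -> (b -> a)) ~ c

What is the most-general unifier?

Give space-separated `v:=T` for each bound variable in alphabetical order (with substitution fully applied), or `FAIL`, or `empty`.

step 1: unify c ~ ((d -> a) -> b)  [subst: {-} | 1 pending]
  bind c := ((d -> a) -> b)
step 2: unify (Bool -> (b -> a)) ~ ((d -> a) -> b)  [subst: {c:=((d -> a) -> b)} | 0 pending]
  -> decompose arrow: push Bool~(d -> a), (b -> a)~b
step 3: unify Bool ~ (d -> a)  [subst: {c:=((d -> a) -> b)} | 1 pending]
  clash: Bool vs (d -> a)

Answer: FAIL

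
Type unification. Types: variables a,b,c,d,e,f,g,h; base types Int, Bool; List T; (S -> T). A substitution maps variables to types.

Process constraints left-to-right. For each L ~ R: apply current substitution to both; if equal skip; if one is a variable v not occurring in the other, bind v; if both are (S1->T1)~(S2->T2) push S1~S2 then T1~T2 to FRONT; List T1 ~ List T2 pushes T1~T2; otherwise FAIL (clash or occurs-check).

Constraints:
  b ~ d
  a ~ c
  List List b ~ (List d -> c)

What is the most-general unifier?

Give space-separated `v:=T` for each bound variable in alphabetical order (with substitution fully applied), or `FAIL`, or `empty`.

step 1: unify b ~ d  [subst: {-} | 2 pending]
  bind b := d
step 2: unify a ~ c  [subst: {b:=d} | 1 pending]
  bind a := c
step 3: unify List List d ~ (List d -> c)  [subst: {b:=d, a:=c} | 0 pending]
  clash: List List d vs (List d -> c)

Answer: FAIL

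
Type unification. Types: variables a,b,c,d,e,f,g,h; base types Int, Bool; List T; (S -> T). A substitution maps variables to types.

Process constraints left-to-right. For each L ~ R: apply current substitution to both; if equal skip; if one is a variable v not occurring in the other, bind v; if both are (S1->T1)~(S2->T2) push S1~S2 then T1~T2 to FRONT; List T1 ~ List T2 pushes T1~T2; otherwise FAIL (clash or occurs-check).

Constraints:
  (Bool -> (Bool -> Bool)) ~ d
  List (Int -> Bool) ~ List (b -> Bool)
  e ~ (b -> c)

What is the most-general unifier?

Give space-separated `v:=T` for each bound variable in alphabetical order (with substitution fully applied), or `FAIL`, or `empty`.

step 1: unify (Bool -> (Bool -> Bool)) ~ d  [subst: {-} | 2 pending]
  bind d := (Bool -> (Bool -> Bool))
step 2: unify List (Int -> Bool) ~ List (b -> Bool)  [subst: {d:=(Bool -> (Bool -> Bool))} | 1 pending]
  -> decompose List: push (Int -> Bool)~(b -> Bool)
step 3: unify (Int -> Bool) ~ (b -> Bool)  [subst: {d:=(Bool -> (Bool -> Bool))} | 1 pending]
  -> decompose arrow: push Int~b, Bool~Bool
step 4: unify Int ~ b  [subst: {d:=(Bool -> (Bool -> Bool))} | 2 pending]
  bind b := Int
step 5: unify Bool ~ Bool  [subst: {d:=(Bool -> (Bool -> Bool)), b:=Int} | 1 pending]
  -> identical, skip
step 6: unify e ~ (Int -> c)  [subst: {d:=(Bool -> (Bool -> Bool)), b:=Int} | 0 pending]
  bind e := (Int -> c)

Answer: b:=Int d:=(Bool -> (Bool -> Bool)) e:=(Int -> c)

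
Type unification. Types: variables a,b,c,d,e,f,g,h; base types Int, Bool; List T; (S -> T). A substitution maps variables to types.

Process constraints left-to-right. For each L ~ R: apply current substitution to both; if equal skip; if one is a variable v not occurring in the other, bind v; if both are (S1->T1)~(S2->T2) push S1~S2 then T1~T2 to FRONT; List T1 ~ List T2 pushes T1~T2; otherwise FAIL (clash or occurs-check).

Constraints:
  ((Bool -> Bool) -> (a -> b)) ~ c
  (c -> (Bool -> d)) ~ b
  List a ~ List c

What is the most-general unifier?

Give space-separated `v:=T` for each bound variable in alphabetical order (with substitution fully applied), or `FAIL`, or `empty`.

Answer: FAIL

Derivation:
step 1: unify ((Bool -> Bool) -> (a -> b)) ~ c  [subst: {-} | 2 pending]
  bind c := ((Bool -> Bool) -> (a -> b))
step 2: unify (((Bool -> Bool) -> (a -> b)) -> (Bool -> d)) ~ b  [subst: {c:=((Bool -> Bool) -> (a -> b))} | 1 pending]
  occurs-check fail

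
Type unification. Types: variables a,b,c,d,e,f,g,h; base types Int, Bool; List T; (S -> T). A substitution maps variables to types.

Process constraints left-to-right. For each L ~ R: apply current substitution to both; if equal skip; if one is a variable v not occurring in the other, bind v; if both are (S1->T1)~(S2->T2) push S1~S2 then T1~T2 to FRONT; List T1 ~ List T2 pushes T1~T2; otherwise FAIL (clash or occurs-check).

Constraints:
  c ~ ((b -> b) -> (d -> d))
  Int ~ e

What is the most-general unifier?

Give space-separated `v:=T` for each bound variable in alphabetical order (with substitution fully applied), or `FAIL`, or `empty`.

step 1: unify c ~ ((b -> b) -> (d -> d))  [subst: {-} | 1 pending]
  bind c := ((b -> b) -> (d -> d))
step 2: unify Int ~ e  [subst: {c:=((b -> b) -> (d -> d))} | 0 pending]
  bind e := Int

Answer: c:=((b -> b) -> (d -> d)) e:=Int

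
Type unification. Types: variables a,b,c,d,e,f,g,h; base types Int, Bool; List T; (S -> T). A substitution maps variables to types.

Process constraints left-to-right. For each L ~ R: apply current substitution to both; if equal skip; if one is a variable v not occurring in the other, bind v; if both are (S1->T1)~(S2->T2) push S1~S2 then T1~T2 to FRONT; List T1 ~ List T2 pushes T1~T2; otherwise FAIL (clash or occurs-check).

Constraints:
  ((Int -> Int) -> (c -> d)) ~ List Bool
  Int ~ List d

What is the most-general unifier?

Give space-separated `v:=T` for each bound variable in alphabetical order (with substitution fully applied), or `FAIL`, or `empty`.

step 1: unify ((Int -> Int) -> (c -> d)) ~ List Bool  [subst: {-} | 1 pending]
  clash: ((Int -> Int) -> (c -> d)) vs List Bool

Answer: FAIL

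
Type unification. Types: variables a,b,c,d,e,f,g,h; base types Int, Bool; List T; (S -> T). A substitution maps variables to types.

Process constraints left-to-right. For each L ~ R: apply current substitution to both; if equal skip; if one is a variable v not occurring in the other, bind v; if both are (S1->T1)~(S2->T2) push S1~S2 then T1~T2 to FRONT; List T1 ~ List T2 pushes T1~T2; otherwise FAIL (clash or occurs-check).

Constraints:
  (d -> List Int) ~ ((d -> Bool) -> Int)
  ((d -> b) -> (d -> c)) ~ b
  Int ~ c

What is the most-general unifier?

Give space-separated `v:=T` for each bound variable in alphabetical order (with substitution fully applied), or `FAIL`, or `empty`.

step 1: unify (d -> List Int) ~ ((d -> Bool) -> Int)  [subst: {-} | 2 pending]
  -> decompose arrow: push d~(d -> Bool), List Int~Int
step 2: unify d ~ (d -> Bool)  [subst: {-} | 3 pending]
  occurs-check fail: d in (d -> Bool)

Answer: FAIL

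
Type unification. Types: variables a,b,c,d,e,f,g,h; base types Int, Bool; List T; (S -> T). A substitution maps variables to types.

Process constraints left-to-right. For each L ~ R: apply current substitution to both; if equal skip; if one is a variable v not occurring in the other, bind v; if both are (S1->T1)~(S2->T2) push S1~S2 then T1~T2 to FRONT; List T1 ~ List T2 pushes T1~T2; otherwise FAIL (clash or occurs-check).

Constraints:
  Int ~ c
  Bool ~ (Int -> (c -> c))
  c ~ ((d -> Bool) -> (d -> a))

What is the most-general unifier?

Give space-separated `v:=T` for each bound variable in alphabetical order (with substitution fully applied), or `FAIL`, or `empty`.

Answer: FAIL

Derivation:
step 1: unify Int ~ c  [subst: {-} | 2 pending]
  bind c := Int
step 2: unify Bool ~ (Int -> (Int -> Int))  [subst: {c:=Int} | 1 pending]
  clash: Bool vs (Int -> (Int -> Int))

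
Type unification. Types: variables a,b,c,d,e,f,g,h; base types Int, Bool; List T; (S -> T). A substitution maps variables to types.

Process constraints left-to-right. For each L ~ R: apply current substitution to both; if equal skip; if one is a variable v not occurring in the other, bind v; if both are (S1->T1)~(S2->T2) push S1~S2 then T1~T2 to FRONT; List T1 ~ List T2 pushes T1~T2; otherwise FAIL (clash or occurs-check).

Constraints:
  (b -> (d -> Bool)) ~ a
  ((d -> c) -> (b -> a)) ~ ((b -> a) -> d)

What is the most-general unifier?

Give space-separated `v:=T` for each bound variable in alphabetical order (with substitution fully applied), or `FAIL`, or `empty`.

Answer: FAIL

Derivation:
step 1: unify (b -> (d -> Bool)) ~ a  [subst: {-} | 1 pending]
  bind a := (b -> (d -> Bool))
step 2: unify ((d -> c) -> (b -> (b -> (d -> Bool)))) ~ ((b -> (b -> (d -> Bool))) -> d)  [subst: {a:=(b -> (d -> Bool))} | 0 pending]
  -> decompose arrow: push (d -> c)~(b -> (b -> (d -> Bool))), (b -> (b -> (d -> Bool)))~d
step 3: unify (d -> c) ~ (b -> (b -> (d -> Bool)))  [subst: {a:=(b -> (d -> Bool))} | 1 pending]
  -> decompose arrow: push d~b, c~(b -> (d -> Bool))
step 4: unify d ~ b  [subst: {a:=(b -> (d -> Bool))} | 2 pending]
  bind d := b
step 5: unify c ~ (b -> (b -> Bool))  [subst: {a:=(b -> (d -> Bool)), d:=b} | 1 pending]
  bind c := (b -> (b -> Bool))
step 6: unify (b -> (b -> (b -> Bool))) ~ b  [subst: {a:=(b -> (d -> Bool)), d:=b, c:=(b -> (b -> Bool))} | 0 pending]
  occurs-check fail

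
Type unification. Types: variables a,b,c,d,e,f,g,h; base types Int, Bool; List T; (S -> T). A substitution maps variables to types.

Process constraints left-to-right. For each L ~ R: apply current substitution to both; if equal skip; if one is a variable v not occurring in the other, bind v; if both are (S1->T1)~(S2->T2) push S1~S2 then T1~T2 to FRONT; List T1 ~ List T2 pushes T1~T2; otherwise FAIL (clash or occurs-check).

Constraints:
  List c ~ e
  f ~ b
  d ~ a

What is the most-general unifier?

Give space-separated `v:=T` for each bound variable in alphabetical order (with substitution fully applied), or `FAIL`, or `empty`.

Answer: d:=a e:=List c f:=b

Derivation:
step 1: unify List c ~ e  [subst: {-} | 2 pending]
  bind e := List c
step 2: unify f ~ b  [subst: {e:=List c} | 1 pending]
  bind f := b
step 3: unify d ~ a  [subst: {e:=List c, f:=b} | 0 pending]
  bind d := a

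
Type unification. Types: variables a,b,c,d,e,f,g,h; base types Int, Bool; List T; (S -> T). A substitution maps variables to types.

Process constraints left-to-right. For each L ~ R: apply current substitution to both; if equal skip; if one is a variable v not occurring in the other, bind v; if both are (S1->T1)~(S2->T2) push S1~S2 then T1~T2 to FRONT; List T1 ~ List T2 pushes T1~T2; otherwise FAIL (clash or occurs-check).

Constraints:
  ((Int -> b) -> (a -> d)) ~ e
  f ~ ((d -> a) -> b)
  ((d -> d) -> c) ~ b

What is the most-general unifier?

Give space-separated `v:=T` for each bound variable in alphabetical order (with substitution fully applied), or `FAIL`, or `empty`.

step 1: unify ((Int -> b) -> (a -> d)) ~ e  [subst: {-} | 2 pending]
  bind e := ((Int -> b) -> (a -> d))
step 2: unify f ~ ((d -> a) -> b)  [subst: {e:=((Int -> b) -> (a -> d))} | 1 pending]
  bind f := ((d -> a) -> b)
step 3: unify ((d -> d) -> c) ~ b  [subst: {e:=((Int -> b) -> (a -> d)), f:=((d -> a) -> b)} | 0 pending]
  bind b := ((d -> d) -> c)

Answer: b:=((d -> d) -> c) e:=((Int -> ((d -> d) -> c)) -> (a -> d)) f:=((d -> a) -> ((d -> d) -> c))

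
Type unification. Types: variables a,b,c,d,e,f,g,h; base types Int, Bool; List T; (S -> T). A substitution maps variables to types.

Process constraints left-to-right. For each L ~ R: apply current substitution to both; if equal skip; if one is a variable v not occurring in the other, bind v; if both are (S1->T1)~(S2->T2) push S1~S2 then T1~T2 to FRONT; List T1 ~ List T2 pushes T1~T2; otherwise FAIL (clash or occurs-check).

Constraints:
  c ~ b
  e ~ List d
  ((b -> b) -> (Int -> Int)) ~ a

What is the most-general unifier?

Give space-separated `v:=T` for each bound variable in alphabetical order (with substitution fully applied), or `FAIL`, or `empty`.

Answer: a:=((b -> b) -> (Int -> Int)) c:=b e:=List d

Derivation:
step 1: unify c ~ b  [subst: {-} | 2 pending]
  bind c := b
step 2: unify e ~ List d  [subst: {c:=b} | 1 pending]
  bind e := List d
step 3: unify ((b -> b) -> (Int -> Int)) ~ a  [subst: {c:=b, e:=List d} | 0 pending]
  bind a := ((b -> b) -> (Int -> Int))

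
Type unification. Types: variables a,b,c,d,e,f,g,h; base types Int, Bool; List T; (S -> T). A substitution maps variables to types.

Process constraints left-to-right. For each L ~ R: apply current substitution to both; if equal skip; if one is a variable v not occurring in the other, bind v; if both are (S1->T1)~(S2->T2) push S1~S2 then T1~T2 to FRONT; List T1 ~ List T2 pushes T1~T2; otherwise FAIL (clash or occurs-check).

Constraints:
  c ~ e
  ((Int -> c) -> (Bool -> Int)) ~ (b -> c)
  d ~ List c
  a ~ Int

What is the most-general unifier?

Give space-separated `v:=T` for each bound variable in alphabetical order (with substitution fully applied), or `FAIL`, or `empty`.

step 1: unify c ~ e  [subst: {-} | 3 pending]
  bind c := e
step 2: unify ((Int -> e) -> (Bool -> Int)) ~ (b -> e)  [subst: {c:=e} | 2 pending]
  -> decompose arrow: push (Int -> e)~b, (Bool -> Int)~e
step 3: unify (Int -> e) ~ b  [subst: {c:=e} | 3 pending]
  bind b := (Int -> e)
step 4: unify (Bool -> Int) ~ e  [subst: {c:=e, b:=(Int -> e)} | 2 pending]
  bind e := (Bool -> Int)
step 5: unify d ~ List (Bool -> Int)  [subst: {c:=e, b:=(Int -> e), e:=(Bool -> Int)} | 1 pending]
  bind d := List (Bool -> Int)
step 6: unify a ~ Int  [subst: {c:=e, b:=(Int -> e), e:=(Bool -> Int), d:=List (Bool -> Int)} | 0 pending]
  bind a := Int

Answer: a:=Int b:=(Int -> (Bool -> Int)) c:=(Bool -> Int) d:=List (Bool -> Int) e:=(Bool -> Int)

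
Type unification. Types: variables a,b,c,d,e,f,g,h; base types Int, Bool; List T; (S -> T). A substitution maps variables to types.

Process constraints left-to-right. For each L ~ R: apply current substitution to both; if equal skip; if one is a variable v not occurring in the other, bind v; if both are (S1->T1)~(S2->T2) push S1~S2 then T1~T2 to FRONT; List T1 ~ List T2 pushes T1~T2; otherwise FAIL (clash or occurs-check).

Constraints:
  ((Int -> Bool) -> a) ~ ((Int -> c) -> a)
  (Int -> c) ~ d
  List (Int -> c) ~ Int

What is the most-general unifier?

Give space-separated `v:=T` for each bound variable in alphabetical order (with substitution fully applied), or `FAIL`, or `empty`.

step 1: unify ((Int -> Bool) -> a) ~ ((Int -> c) -> a)  [subst: {-} | 2 pending]
  -> decompose arrow: push (Int -> Bool)~(Int -> c), a~a
step 2: unify (Int -> Bool) ~ (Int -> c)  [subst: {-} | 3 pending]
  -> decompose arrow: push Int~Int, Bool~c
step 3: unify Int ~ Int  [subst: {-} | 4 pending]
  -> identical, skip
step 4: unify Bool ~ c  [subst: {-} | 3 pending]
  bind c := Bool
step 5: unify a ~ a  [subst: {c:=Bool} | 2 pending]
  -> identical, skip
step 6: unify (Int -> Bool) ~ d  [subst: {c:=Bool} | 1 pending]
  bind d := (Int -> Bool)
step 7: unify List (Int -> Bool) ~ Int  [subst: {c:=Bool, d:=(Int -> Bool)} | 0 pending]
  clash: List (Int -> Bool) vs Int

Answer: FAIL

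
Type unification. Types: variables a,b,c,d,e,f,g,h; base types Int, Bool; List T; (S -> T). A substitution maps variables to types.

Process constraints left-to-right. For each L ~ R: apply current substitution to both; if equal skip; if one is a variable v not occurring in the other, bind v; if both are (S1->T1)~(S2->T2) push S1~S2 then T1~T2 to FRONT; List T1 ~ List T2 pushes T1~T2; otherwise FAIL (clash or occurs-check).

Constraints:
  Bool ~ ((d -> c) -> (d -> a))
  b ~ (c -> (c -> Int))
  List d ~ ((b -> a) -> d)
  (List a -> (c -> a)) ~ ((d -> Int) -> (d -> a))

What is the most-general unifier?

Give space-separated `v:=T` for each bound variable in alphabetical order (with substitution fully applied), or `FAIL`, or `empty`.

step 1: unify Bool ~ ((d -> c) -> (d -> a))  [subst: {-} | 3 pending]
  clash: Bool vs ((d -> c) -> (d -> a))

Answer: FAIL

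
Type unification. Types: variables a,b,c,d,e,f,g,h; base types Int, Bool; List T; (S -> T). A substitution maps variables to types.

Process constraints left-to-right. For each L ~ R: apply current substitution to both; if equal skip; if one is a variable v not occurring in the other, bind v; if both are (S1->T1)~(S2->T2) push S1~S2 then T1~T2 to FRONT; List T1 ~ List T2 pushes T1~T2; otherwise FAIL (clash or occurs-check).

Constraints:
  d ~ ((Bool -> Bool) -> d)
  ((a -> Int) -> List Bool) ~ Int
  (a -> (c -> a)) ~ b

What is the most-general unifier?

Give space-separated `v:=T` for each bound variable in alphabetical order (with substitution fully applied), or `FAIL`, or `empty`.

Answer: FAIL

Derivation:
step 1: unify d ~ ((Bool -> Bool) -> d)  [subst: {-} | 2 pending]
  occurs-check fail: d in ((Bool -> Bool) -> d)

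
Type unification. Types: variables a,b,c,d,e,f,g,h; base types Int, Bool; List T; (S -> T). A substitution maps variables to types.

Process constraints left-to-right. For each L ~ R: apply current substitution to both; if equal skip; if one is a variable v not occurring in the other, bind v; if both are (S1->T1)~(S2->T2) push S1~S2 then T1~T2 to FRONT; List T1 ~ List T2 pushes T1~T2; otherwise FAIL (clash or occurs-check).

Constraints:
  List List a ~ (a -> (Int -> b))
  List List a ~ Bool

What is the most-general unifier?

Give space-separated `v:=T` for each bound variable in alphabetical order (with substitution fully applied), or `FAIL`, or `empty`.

Answer: FAIL

Derivation:
step 1: unify List List a ~ (a -> (Int -> b))  [subst: {-} | 1 pending]
  clash: List List a vs (a -> (Int -> b))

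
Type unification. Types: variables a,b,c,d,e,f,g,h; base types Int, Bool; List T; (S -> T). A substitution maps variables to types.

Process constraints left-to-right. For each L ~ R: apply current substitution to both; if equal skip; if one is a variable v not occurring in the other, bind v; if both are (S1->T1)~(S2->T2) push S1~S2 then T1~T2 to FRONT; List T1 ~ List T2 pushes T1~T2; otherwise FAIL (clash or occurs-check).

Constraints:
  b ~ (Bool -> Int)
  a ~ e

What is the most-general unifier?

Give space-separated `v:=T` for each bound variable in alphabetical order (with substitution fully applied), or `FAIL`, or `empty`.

Answer: a:=e b:=(Bool -> Int)

Derivation:
step 1: unify b ~ (Bool -> Int)  [subst: {-} | 1 pending]
  bind b := (Bool -> Int)
step 2: unify a ~ e  [subst: {b:=(Bool -> Int)} | 0 pending]
  bind a := e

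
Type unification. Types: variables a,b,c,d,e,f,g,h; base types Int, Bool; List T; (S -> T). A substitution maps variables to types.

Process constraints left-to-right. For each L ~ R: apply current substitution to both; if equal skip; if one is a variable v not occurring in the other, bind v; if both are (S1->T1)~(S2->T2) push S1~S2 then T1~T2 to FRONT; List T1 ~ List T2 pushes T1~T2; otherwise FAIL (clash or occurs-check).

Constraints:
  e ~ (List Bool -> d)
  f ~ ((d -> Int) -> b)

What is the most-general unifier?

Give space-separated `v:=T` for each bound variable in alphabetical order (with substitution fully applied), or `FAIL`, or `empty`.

step 1: unify e ~ (List Bool -> d)  [subst: {-} | 1 pending]
  bind e := (List Bool -> d)
step 2: unify f ~ ((d -> Int) -> b)  [subst: {e:=(List Bool -> d)} | 0 pending]
  bind f := ((d -> Int) -> b)

Answer: e:=(List Bool -> d) f:=((d -> Int) -> b)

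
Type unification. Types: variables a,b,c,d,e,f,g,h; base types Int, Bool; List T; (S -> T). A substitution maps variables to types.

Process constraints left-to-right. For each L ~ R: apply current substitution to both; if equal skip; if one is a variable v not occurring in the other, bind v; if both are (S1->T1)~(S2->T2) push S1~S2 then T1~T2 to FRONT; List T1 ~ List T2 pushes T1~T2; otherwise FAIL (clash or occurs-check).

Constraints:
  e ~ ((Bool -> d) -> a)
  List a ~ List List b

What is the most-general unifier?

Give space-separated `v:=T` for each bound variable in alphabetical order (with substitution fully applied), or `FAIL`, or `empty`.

Answer: a:=List b e:=((Bool -> d) -> List b)

Derivation:
step 1: unify e ~ ((Bool -> d) -> a)  [subst: {-} | 1 pending]
  bind e := ((Bool -> d) -> a)
step 2: unify List a ~ List List b  [subst: {e:=((Bool -> d) -> a)} | 0 pending]
  -> decompose List: push a~List b
step 3: unify a ~ List b  [subst: {e:=((Bool -> d) -> a)} | 0 pending]
  bind a := List b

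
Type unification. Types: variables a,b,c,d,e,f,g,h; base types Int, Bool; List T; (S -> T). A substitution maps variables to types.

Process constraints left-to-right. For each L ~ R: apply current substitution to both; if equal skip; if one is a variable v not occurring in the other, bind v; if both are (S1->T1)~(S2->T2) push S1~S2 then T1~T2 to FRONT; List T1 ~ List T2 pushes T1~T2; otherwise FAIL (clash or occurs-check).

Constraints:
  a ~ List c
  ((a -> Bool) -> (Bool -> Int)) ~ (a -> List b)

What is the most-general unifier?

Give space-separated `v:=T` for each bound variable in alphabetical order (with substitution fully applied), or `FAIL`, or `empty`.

Answer: FAIL

Derivation:
step 1: unify a ~ List c  [subst: {-} | 1 pending]
  bind a := List c
step 2: unify ((List c -> Bool) -> (Bool -> Int)) ~ (List c -> List b)  [subst: {a:=List c} | 0 pending]
  -> decompose arrow: push (List c -> Bool)~List c, (Bool -> Int)~List b
step 3: unify (List c -> Bool) ~ List c  [subst: {a:=List c} | 1 pending]
  clash: (List c -> Bool) vs List c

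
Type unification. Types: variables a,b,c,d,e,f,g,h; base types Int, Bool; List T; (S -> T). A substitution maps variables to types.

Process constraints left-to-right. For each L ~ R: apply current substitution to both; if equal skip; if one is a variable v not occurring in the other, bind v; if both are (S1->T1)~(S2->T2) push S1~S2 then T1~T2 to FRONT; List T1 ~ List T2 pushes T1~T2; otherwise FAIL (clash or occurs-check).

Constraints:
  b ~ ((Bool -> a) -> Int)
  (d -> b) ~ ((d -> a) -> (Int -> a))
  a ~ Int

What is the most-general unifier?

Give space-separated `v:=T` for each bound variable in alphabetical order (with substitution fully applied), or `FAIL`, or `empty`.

Answer: FAIL

Derivation:
step 1: unify b ~ ((Bool -> a) -> Int)  [subst: {-} | 2 pending]
  bind b := ((Bool -> a) -> Int)
step 2: unify (d -> ((Bool -> a) -> Int)) ~ ((d -> a) -> (Int -> a))  [subst: {b:=((Bool -> a) -> Int)} | 1 pending]
  -> decompose arrow: push d~(d -> a), ((Bool -> a) -> Int)~(Int -> a)
step 3: unify d ~ (d -> a)  [subst: {b:=((Bool -> a) -> Int)} | 2 pending]
  occurs-check fail: d in (d -> a)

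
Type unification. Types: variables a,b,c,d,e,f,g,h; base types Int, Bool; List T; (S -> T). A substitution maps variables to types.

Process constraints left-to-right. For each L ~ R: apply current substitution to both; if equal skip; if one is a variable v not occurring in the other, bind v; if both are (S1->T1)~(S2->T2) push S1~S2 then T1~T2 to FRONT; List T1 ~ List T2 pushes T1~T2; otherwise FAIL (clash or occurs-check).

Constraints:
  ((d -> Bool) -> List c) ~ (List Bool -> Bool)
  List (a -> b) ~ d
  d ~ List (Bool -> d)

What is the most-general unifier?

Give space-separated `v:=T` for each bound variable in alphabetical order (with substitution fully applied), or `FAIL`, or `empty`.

step 1: unify ((d -> Bool) -> List c) ~ (List Bool -> Bool)  [subst: {-} | 2 pending]
  -> decompose arrow: push (d -> Bool)~List Bool, List c~Bool
step 2: unify (d -> Bool) ~ List Bool  [subst: {-} | 3 pending]
  clash: (d -> Bool) vs List Bool

Answer: FAIL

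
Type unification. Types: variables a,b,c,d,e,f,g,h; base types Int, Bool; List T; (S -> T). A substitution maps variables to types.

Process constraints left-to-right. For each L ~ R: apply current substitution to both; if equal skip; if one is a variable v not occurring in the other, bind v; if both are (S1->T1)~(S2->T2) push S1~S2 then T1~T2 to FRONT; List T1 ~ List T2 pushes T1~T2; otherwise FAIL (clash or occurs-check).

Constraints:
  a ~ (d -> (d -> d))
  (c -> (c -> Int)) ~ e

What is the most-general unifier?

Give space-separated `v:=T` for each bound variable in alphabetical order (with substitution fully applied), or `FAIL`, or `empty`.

step 1: unify a ~ (d -> (d -> d))  [subst: {-} | 1 pending]
  bind a := (d -> (d -> d))
step 2: unify (c -> (c -> Int)) ~ e  [subst: {a:=(d -> (d -> d))} | 0 pending]
  bind e := (c -> (c -> Int))

Answer: a:=(d -> (d -> d)) e:=(c -> (c -> Int))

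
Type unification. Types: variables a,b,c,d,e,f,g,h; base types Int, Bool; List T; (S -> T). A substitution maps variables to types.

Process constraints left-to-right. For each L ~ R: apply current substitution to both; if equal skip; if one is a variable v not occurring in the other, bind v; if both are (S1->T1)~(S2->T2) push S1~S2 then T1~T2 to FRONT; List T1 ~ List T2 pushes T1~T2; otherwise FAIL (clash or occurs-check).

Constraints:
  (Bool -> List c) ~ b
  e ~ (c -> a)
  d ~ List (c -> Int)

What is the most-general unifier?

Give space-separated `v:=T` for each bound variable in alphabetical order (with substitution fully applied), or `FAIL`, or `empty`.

Answer: b:=(Bool -> List c) d:=List (c -> Int) e:=(c -> a)

Derivation:
step 1: unify (Bool -> List c) ~ b  [subst: {-} | 2 pending]
  bind b := (Bool -> List c)
step 2: unify e ~ (c -> a)  [subst: {b:=(Bool -> List c)} | 1 pending]
  bind e := (c -> a)
step 3: unify d ~ List (c -> Int)  [subst: {b:=(Bool -> List c), e:=(c -> a)} | 0 pending]
  bind d := List (c -> Int)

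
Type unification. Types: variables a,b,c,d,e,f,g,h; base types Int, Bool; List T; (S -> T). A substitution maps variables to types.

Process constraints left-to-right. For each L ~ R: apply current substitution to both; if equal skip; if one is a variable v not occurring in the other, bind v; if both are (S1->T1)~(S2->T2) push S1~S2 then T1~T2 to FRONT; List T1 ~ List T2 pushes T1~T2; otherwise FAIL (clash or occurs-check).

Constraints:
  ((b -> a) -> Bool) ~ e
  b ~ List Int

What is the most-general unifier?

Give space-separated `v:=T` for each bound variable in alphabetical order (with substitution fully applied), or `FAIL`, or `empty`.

step 1: unify ((b -> a) -> Bool) ~ e  [subst: {-} | 1 pending]
  bind e := ((b -> a) -> Bool)
step 2: unify b ~ List Int  [subst: {e:=((b -> a) -> Bool)} | 0 pending]
  bind b := List Int

Answer: b:=List Int e:=((List Int -> a) -> Bool)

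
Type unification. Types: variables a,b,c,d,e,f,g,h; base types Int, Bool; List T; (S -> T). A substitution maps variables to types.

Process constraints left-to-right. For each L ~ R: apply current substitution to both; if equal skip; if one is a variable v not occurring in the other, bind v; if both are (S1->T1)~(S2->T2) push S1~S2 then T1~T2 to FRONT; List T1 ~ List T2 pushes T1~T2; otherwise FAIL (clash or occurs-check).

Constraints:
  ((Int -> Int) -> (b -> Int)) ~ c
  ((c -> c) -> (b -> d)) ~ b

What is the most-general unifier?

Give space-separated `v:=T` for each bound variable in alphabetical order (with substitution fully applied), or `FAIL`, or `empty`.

Answer: FAIL

Derivation:
step 1: unify ((Int -> Int) -> (b -> Int)) ~ c  [subst: {-} | 1 pending]
  bind c := ((Int -> Int) -> (b -> Int))
step 2: unify ((((Int -> Int) -> (b -> Int)) -> ((Int -> Int) -> (b -> Int))) -> (b -> d)) ~ b  [subst: {c:=((Int -> Int) -> (b -> Int))} | 0 pending]
  occurs-check fail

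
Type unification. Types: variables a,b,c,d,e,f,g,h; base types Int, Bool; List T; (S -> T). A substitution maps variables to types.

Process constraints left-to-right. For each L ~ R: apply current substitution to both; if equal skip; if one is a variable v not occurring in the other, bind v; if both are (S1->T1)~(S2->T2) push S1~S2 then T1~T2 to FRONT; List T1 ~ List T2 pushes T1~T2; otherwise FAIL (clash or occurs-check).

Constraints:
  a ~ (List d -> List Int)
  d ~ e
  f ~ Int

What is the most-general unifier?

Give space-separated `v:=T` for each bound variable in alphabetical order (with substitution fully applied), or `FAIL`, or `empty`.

Answer: a:=(List e -> List Int) d:=e f:=Int

Derivation:
step 1: unify a ~ (List d -> List Int)  [subst: {-} | 2 pending]
  bind a := (List d -> List Int)
step 2: unify d ~ e  [subst: {a:=(List d -> List Int)} | 1 pending]
  bind d := e
step 3: unify f ~ Int  [subst: {a:=(List d -> List Int), d:=e} | 0 pending]
  bind f := Int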